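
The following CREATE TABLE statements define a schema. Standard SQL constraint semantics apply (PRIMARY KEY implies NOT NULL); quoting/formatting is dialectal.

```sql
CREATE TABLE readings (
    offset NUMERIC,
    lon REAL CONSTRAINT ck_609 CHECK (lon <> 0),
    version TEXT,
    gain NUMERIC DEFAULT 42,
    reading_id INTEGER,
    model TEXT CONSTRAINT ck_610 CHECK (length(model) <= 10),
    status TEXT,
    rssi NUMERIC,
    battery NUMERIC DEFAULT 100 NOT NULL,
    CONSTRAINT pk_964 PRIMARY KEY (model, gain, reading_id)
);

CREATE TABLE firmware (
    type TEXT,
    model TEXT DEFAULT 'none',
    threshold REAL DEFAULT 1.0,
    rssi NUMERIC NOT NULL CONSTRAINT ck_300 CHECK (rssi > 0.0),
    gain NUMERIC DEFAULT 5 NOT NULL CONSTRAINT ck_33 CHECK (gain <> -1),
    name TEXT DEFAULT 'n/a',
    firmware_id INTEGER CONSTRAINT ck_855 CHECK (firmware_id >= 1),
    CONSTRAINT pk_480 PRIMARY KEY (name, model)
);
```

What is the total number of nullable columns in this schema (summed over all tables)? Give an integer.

8

readings: 5 nullable (offset, lon, version, status, rssi — PK (model, gain, reading_id) and explicit NOT NULL columns excluded).
firmware: 3 nullable (type, threshold, firmware_id — PK (name, model) and explicit NOT NULL columns excluded).
Total: 5 + 3 = 8.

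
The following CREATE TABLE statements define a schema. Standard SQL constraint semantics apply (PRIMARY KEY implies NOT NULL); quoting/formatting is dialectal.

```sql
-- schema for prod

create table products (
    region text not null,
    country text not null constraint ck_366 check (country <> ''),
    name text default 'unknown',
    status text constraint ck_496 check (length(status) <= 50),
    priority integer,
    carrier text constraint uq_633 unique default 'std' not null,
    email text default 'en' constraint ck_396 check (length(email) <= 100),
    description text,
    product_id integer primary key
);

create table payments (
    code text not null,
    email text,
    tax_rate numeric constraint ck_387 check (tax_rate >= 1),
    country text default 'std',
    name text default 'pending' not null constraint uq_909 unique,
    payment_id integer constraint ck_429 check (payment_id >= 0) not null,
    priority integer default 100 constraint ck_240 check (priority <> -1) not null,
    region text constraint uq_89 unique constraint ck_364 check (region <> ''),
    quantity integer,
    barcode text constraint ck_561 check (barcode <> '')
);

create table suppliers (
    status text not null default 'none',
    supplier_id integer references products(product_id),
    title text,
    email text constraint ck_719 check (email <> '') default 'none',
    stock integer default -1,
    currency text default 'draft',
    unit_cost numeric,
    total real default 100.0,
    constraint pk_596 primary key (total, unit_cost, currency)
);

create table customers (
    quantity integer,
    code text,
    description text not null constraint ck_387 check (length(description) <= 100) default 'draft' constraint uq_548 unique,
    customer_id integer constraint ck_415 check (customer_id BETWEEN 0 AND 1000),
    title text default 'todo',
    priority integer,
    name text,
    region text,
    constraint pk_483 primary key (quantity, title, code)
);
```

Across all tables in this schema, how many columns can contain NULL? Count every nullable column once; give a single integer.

products: 5 nullable (name, status, priority, email, description — PK (product_id) and explicit NOT NULL columns excluded).
payments: 6 nullable (email, tax_rate, country, region, quantity, barcode — PK none and explicit NOT NULL columns excluded).
suppliers: 4 nullable (supplier_id, title, email, stock — PK (total, unit_cost, currency) and explicit NOT NULL columns excluded).
customers: 4 nullable (customer_id, priority, name, region — PK (quantity, title, code) and explicit NOT NULL columns excluded).
Total: 5 + 6 + 4 + 4 = 19.

19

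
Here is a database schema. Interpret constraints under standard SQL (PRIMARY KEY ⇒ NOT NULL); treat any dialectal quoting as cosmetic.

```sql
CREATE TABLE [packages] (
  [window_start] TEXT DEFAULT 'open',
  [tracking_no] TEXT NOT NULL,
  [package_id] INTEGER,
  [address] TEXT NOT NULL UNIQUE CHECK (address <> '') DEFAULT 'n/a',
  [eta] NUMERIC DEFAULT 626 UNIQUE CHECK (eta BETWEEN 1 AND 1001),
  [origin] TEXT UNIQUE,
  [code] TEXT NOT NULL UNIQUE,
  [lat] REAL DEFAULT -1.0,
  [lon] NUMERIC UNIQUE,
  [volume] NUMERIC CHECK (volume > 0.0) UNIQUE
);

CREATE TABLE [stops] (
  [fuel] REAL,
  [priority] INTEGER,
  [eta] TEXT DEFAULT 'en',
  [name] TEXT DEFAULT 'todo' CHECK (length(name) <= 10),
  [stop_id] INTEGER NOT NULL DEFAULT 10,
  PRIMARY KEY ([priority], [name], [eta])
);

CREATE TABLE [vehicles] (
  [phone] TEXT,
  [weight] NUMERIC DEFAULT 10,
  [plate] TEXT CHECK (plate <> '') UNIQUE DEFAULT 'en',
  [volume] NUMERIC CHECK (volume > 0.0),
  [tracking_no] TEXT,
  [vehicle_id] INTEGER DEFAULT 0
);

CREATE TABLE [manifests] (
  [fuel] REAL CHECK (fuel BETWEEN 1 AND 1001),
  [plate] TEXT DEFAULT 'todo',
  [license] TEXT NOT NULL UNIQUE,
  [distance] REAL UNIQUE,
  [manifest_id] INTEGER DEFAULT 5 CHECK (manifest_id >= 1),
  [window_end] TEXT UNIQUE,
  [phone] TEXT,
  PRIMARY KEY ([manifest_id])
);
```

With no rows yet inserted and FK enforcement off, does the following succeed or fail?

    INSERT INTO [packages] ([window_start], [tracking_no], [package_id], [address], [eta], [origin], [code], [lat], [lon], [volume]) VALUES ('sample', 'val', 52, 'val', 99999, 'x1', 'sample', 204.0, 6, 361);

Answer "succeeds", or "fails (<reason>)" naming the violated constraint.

fails (CHECK on eta)

The value 99999 for eta violates CHECK (eta BETWEEN 1 AND 1001).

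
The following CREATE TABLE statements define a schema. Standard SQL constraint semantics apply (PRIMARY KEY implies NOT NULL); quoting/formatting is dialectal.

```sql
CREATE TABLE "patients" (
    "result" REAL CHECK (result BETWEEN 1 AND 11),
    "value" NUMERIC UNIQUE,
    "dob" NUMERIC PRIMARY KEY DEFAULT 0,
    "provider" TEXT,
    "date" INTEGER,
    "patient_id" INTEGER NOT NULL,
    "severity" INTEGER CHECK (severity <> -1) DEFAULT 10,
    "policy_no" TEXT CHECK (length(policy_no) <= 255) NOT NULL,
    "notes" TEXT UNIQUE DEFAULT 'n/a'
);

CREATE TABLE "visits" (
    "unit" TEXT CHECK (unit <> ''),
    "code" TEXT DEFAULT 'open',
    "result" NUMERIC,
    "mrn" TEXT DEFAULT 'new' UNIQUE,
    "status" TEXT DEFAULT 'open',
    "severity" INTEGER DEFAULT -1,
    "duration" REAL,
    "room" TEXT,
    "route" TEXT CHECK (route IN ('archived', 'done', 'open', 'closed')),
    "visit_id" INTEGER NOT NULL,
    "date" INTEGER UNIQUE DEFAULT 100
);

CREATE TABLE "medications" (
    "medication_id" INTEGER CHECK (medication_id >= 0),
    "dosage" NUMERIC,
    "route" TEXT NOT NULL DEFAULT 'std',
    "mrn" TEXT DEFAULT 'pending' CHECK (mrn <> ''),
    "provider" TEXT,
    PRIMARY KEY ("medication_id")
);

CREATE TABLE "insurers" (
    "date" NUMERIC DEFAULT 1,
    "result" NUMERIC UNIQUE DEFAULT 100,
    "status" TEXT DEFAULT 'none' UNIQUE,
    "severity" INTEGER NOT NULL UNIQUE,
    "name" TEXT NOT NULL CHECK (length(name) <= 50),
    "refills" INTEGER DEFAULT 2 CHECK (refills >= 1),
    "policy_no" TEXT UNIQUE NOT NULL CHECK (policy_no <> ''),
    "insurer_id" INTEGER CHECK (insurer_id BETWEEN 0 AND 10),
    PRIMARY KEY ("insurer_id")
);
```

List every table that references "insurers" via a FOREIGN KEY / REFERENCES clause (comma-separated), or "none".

none

No REFERENCES clause anywhere in the schema names insurers.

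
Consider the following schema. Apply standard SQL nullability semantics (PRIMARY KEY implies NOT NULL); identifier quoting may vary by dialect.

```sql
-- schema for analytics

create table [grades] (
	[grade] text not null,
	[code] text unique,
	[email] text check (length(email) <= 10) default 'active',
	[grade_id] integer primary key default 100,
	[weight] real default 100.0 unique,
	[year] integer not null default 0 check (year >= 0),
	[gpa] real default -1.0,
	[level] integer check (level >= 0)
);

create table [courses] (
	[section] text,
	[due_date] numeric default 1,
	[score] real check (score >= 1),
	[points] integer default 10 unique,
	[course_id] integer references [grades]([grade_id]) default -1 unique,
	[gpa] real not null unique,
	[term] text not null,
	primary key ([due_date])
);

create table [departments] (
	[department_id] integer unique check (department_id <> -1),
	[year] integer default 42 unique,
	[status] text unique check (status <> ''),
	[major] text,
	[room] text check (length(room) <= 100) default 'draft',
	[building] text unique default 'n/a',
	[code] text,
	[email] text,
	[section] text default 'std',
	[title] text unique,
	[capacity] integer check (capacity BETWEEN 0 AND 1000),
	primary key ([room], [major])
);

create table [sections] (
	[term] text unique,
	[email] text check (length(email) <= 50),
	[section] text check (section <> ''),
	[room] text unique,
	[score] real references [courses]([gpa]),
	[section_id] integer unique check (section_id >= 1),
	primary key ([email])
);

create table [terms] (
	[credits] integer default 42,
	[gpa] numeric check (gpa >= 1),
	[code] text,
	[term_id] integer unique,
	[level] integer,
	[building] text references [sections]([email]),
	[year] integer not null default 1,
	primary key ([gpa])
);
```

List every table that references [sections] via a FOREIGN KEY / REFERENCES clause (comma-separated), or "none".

- terms.building references sections(email).

terms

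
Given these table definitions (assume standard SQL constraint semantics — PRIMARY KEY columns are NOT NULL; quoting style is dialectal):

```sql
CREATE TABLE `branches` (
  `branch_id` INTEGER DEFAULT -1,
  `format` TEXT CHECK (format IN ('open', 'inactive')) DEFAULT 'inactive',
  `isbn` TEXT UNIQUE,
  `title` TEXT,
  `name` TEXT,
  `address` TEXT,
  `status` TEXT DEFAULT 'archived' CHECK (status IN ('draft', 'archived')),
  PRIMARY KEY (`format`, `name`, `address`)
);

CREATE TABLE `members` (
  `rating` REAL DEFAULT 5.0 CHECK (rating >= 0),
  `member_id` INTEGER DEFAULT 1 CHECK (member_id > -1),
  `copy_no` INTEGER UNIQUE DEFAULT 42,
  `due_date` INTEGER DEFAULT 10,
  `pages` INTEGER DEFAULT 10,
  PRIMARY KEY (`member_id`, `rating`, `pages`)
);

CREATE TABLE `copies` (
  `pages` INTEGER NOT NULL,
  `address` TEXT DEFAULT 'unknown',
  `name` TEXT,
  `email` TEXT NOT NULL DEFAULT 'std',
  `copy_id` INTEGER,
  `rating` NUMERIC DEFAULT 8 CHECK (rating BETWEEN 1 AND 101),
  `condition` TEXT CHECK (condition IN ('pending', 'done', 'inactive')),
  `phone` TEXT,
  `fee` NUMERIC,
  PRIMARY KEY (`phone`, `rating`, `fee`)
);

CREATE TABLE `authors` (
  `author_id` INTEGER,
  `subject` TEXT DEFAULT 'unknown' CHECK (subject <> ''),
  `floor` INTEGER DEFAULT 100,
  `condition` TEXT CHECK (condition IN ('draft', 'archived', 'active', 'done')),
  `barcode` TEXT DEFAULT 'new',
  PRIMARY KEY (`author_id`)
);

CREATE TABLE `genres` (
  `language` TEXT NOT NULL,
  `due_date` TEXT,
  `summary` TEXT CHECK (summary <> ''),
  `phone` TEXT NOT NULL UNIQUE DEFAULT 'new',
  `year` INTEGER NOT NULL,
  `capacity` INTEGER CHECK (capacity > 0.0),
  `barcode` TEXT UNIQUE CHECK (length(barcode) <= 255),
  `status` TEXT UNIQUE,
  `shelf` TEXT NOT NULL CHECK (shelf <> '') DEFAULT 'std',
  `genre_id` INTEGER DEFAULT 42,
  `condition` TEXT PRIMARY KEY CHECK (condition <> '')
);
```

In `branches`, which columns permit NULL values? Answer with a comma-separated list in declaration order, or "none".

- branch_id: DEFAULT only fills an omitted column; an explicit NULL is still allowed → nullable.
- format: part of the PRIMARY KEY, which implies NOT NULL → not nullable.
- isbn: UNIQUE does not imply NOT NULL → nullable.
- title: no NOT NULL constraint applies → nullable.
- name: part of the PRIMARY KEY, which implies NOT NULL → not nullable.
- address: part of the PRIMARY KEY, which implies NOT NULL → not nullable.
- status: CHECK does not forbid NULL (a CHECK constraint passes when its expression is NULL) → nullable.

branch_id, isbn, title, status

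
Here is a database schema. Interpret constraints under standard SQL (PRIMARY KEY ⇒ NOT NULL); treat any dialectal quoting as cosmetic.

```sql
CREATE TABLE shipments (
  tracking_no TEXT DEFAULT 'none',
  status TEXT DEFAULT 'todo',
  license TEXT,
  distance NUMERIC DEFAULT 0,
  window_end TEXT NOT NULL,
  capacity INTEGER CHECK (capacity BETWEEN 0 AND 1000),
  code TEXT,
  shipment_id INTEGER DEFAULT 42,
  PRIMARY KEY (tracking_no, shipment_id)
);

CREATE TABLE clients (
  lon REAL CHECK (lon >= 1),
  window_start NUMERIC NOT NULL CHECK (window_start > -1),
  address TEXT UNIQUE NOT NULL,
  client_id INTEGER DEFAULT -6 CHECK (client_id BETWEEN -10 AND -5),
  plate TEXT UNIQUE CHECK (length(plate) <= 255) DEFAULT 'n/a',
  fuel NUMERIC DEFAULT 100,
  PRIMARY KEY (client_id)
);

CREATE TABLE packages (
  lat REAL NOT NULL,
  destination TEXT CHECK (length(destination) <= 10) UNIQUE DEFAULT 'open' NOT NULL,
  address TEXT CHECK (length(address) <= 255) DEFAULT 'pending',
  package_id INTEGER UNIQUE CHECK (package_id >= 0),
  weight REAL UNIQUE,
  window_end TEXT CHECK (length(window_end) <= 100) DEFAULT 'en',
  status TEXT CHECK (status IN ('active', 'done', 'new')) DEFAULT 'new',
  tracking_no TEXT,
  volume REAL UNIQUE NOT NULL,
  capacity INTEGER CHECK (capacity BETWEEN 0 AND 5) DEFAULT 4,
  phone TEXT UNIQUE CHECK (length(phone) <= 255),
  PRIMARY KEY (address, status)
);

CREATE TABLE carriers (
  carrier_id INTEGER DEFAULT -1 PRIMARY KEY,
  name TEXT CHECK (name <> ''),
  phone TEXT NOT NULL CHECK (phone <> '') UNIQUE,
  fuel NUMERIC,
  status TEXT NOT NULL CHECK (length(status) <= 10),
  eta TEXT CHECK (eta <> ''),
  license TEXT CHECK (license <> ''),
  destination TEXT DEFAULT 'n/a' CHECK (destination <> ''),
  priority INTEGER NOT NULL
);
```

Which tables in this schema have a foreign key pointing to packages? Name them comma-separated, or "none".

No REFERENCES clause anywhere in the schema names packages.

none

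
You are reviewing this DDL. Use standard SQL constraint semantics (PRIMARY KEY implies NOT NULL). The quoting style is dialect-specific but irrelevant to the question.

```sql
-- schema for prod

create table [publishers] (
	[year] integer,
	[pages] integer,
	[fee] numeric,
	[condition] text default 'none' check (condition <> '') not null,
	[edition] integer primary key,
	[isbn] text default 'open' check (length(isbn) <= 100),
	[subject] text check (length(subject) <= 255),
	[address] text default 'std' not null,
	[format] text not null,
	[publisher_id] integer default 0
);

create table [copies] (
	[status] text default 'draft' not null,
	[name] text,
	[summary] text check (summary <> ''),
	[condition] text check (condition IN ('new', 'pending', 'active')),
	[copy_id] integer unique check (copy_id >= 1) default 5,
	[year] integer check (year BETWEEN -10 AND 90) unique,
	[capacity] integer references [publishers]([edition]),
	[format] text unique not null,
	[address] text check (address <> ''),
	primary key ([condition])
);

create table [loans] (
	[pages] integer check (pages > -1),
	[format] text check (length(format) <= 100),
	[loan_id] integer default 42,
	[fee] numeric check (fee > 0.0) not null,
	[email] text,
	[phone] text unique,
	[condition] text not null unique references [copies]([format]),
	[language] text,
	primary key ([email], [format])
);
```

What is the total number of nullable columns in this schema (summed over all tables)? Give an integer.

publishers: 6 nullable (year, pages, fee, isbn, subject, publisher_id — PK (edition) and explicit NOT NULL columns excluded).
copies: 6 nullable (name, summary, copy_id, year, capacity, address — PK (condition) and explicit NOT NULL columns excluded).
loans: 4 nullable (pages, loan_id, phone, language — PK (email, format) and explicit NOT NULL columns excluded).
Total: 6 + 6 + 4 = 16.

16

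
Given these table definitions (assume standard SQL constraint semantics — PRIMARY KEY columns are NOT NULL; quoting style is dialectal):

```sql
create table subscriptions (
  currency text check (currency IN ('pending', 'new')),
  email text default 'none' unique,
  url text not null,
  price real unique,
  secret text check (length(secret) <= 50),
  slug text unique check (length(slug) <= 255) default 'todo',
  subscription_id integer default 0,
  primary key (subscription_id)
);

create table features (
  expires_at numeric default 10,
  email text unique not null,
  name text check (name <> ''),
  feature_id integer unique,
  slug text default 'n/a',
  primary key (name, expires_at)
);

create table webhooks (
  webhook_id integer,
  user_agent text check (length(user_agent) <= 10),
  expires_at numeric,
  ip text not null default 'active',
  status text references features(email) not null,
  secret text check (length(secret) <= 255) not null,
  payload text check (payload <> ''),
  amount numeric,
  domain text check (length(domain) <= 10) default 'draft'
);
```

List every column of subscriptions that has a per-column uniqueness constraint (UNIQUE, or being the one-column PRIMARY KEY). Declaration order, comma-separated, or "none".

email, price, slug, subscription_id

- currency: no UNIQUE or single-column PK constraint.
- email: declared UNIQUE → unique.
- url: no UNIQUE or single-column PK constraint.
- price: declared UNIQUE → unique.
- secret: no UNIQUE or single-column PK constraint.
- slug: declared UNIQUE → unique.
- subscription_id: single-column PRIMARY KEY → unique.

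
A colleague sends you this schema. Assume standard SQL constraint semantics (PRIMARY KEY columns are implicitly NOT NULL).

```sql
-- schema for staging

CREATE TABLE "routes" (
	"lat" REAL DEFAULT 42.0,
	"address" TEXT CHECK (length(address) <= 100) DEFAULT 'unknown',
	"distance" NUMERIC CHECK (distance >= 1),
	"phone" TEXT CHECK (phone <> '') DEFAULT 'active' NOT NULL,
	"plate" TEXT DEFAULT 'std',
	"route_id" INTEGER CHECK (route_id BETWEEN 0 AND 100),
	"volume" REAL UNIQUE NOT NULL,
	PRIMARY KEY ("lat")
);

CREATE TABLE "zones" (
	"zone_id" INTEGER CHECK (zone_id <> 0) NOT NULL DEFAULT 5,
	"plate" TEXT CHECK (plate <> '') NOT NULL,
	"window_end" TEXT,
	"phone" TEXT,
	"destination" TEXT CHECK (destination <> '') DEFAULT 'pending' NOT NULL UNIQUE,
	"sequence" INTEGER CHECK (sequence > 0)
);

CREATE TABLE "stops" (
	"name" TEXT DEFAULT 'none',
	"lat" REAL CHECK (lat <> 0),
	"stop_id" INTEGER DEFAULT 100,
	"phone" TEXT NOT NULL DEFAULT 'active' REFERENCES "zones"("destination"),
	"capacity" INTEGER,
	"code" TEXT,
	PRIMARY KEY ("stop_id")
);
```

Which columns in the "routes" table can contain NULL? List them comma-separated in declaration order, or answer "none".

- lat: part of the PRIMARY KEY, which implies NOT NULL → not nullable.
- address: CHECK does not forbid NULL (a CHECK constraint passes when its expression is NULL) → nullable.
- distance: CHECK does not forbid NULL (a CHECK constraint passes when its expression is NULL) → nullable.
- phone: declared NOT NULL → not nullable.
- plate: DEFAULT only fills an omitted column; an explicit NULL is still allowed → nullable.
- route_id: CHECK does not forbid NULL (a CHECK constraint passes when its expression is NULL) → nullable.
- volume: declared NOT NULL → not nullable.

address, distance, plate, route_id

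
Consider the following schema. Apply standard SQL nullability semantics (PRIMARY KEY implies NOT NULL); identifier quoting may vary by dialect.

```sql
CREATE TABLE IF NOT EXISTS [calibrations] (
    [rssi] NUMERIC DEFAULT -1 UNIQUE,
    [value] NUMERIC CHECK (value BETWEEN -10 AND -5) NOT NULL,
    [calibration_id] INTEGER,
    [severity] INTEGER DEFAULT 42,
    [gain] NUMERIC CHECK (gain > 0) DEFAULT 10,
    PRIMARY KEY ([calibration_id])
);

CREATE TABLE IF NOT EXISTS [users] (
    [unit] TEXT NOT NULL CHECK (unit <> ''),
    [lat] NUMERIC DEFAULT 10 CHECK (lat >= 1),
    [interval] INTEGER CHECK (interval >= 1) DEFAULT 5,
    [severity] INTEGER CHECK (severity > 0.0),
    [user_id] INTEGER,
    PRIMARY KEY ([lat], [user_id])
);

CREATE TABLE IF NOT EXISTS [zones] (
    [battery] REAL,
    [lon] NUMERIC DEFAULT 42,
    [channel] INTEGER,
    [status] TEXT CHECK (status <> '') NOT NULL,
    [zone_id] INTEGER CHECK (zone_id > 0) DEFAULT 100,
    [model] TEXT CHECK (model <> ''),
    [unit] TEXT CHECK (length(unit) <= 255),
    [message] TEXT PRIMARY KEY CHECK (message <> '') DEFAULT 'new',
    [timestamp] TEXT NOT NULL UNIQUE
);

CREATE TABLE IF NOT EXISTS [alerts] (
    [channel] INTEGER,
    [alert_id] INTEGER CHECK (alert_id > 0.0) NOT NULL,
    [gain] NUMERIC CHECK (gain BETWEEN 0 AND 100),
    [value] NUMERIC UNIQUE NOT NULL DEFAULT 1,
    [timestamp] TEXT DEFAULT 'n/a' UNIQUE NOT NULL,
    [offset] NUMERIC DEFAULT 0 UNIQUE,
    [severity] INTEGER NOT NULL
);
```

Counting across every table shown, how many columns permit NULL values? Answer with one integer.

calibrations: 3 nullable (rssi, severity, gain — PK (calibration_id) and explicit NOT NULL columns excluded).
users: 2 nullable (interval, severity — PK (lat, user_id) and explicit NOT NULL columns excluded).
zones: 6 nullable (battery, lon, channel, zone_id, model, unit — PK (message) and explicit NOT NULL columns excluded).
alerts: 3 nullable (channel, gain, offset — PK none and explicit NOT NULL columns excluded).
Total: 3 + 2 + 6 + 3 = 14.

14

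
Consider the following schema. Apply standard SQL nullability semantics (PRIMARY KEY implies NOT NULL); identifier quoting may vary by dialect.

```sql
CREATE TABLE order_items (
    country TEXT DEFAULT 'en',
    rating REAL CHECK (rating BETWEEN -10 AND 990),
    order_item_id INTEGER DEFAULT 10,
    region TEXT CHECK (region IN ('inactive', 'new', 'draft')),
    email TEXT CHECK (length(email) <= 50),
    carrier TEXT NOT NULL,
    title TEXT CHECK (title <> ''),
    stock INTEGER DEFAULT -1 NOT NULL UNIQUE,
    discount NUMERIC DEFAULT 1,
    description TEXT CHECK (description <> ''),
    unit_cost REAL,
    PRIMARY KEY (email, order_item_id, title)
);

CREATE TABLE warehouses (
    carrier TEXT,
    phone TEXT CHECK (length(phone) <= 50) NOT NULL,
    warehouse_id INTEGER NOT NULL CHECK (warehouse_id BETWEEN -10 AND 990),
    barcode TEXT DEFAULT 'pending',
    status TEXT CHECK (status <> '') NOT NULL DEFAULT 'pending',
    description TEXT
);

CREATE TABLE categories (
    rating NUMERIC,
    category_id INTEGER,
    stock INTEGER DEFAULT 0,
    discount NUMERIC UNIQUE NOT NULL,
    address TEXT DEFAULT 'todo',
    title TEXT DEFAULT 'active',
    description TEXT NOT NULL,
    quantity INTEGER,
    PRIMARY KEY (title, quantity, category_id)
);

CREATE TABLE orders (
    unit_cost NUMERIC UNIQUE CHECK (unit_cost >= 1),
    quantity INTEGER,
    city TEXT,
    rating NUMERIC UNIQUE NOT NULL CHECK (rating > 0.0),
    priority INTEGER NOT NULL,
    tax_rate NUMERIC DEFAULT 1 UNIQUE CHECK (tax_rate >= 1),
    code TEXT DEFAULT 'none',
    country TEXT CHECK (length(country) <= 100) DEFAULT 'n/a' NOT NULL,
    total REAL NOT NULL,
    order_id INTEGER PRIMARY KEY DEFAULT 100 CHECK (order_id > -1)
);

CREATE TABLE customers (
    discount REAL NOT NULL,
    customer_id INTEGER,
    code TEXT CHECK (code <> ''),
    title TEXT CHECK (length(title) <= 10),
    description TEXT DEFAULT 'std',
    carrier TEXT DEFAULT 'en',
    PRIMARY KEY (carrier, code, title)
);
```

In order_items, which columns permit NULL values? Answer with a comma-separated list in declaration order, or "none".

- country: DEFAULT only fills an omitted column; an explicit NULL is still allowed → nullable.
- rating: CHECK does not forbid NULL (a CHECK constraint passes when its expression is NULL) → nullable.
- order_item_id: part of the PRIMARY KEY, which implies NOT NULL → not nullable.
- region: CHECK does not forbid NULL (a CHECK constraint passes when its expression is NULL) → nullable.
- email: part of the PRIMARY KEY, which implies NOT NULL → not nullable.
- carrier: declared NOT NULL → not nullable.
- title: part of the PRIMARY KEY, which implies NOT NULL → not nullable.
- stock: declared NOT NULL → not nullable.
- discount: DEFAULT only fills an omitted column; an explicit NULL is still allowed → nullable.
- description: CHECK does not forbid NULL (a CHECK constraint passes when its expression is NULL) → nullable.
- unit_cost: no NOT NULL constraint applies → nullable.

country, rating, region, discount, description, unit_cost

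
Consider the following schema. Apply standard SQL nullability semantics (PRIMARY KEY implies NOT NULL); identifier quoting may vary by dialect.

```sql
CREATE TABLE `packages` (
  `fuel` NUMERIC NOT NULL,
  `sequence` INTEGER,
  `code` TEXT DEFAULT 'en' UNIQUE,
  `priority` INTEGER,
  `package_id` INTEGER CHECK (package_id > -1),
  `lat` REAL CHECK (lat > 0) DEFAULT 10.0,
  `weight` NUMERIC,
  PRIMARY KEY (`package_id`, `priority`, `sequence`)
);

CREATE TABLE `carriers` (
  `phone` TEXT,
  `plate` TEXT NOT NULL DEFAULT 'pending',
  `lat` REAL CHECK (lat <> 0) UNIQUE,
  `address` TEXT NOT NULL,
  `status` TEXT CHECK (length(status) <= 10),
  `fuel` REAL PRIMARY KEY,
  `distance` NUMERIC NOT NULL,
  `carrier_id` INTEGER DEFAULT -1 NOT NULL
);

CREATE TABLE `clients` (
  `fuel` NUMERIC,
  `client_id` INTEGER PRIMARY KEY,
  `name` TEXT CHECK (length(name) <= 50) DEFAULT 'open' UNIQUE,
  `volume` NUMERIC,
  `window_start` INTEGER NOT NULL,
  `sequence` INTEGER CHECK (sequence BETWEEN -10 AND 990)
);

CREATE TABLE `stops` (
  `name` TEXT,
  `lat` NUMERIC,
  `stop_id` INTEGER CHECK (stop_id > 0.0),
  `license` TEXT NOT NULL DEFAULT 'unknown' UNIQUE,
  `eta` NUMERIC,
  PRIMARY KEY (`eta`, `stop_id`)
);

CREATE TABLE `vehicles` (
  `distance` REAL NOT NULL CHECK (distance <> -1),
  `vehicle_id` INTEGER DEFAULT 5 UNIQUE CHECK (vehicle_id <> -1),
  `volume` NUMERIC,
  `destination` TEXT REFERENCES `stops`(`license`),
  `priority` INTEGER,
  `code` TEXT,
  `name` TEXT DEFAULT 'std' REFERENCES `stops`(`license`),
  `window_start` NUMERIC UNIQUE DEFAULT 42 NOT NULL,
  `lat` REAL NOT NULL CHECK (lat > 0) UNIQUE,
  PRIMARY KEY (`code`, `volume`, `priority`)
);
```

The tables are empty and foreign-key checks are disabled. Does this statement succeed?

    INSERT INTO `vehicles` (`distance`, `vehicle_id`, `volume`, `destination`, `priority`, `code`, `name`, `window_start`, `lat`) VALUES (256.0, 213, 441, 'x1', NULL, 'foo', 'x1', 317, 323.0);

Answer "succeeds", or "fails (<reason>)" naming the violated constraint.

priority is explicitly set to NULL, but priority is part of the PRIMARY KEY (implied NOT NULL).

fails (NOT NULL on priority)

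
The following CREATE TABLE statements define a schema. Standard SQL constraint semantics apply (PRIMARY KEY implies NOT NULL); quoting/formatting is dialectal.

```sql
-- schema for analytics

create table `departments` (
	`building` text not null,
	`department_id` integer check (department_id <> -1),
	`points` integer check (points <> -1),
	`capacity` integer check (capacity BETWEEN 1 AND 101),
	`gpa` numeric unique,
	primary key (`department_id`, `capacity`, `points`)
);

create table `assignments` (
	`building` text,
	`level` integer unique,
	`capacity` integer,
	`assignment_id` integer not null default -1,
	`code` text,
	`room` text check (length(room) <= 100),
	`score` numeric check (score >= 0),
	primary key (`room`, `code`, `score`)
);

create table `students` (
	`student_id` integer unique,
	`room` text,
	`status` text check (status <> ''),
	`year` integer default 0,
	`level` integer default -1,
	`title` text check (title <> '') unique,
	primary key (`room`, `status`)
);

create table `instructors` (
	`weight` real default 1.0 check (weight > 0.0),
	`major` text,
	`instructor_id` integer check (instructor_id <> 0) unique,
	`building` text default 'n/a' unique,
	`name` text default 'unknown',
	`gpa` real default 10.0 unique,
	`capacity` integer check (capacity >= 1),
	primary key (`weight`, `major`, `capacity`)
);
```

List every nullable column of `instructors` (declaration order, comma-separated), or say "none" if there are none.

instructor_id, building, name, gpa

- weight: part of the PRIMARY KEY, which implies NOT NULL → not nullable.
- major: part of the PRIMARY KEY, which implies NOT NULL → not nullable.
- instructor_id: CHECK does not forbid NULL (a CHECK constraint passes when its expression is NULL) → nullable.
- building: UNIQUE does not imply NOT NULL → nullable.
- name: DEFAULT only fills an omitted column; an explicit NULL is still allowed → nullable.
- gpa: UNIQUE does not imply NOT NULL → nullable.
- capacity: part of the PRIMARY KEY, which implies NOT NULL → not nullable.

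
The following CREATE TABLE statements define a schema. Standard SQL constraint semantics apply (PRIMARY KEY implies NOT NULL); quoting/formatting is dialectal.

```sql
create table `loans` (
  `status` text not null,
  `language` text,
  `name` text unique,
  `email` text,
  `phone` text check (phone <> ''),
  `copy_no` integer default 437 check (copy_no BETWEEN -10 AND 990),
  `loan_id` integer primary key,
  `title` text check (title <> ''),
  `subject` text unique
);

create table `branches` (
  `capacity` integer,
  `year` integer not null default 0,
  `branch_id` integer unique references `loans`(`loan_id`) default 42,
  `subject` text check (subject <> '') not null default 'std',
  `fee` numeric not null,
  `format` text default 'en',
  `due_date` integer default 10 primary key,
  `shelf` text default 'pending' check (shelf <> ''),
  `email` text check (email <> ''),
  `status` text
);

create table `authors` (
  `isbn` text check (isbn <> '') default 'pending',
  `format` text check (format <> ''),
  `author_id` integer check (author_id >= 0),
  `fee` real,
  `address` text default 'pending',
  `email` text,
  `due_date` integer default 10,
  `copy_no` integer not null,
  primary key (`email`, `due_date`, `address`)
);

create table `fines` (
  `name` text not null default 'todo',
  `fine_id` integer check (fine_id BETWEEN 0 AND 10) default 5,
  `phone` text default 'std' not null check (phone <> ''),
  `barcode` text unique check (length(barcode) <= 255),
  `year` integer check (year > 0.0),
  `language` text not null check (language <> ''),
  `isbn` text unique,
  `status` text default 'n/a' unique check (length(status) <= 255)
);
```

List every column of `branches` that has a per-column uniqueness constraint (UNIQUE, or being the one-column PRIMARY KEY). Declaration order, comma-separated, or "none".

- capacity: no UNIQUE or single-column PK constraint.
- year: no UNIQUE or single-column PK constraint.
- branch_id: declared UNIQUE → unique.
- subject: no UNIQUE or single-column PK constraint.
- fee: no UNIQUE or single-column PK constraint.
- format: no UNIQUE or single-column PK constraint.
- due_date: single-column PRIMARY KEY → unique.
- shelf: no UNIQUE or single-column PK constraint.
- email: no UNIQUE or single-column PK constraint.
- status: no UNIQUE or single-column PK constraint.

branch_id, due_date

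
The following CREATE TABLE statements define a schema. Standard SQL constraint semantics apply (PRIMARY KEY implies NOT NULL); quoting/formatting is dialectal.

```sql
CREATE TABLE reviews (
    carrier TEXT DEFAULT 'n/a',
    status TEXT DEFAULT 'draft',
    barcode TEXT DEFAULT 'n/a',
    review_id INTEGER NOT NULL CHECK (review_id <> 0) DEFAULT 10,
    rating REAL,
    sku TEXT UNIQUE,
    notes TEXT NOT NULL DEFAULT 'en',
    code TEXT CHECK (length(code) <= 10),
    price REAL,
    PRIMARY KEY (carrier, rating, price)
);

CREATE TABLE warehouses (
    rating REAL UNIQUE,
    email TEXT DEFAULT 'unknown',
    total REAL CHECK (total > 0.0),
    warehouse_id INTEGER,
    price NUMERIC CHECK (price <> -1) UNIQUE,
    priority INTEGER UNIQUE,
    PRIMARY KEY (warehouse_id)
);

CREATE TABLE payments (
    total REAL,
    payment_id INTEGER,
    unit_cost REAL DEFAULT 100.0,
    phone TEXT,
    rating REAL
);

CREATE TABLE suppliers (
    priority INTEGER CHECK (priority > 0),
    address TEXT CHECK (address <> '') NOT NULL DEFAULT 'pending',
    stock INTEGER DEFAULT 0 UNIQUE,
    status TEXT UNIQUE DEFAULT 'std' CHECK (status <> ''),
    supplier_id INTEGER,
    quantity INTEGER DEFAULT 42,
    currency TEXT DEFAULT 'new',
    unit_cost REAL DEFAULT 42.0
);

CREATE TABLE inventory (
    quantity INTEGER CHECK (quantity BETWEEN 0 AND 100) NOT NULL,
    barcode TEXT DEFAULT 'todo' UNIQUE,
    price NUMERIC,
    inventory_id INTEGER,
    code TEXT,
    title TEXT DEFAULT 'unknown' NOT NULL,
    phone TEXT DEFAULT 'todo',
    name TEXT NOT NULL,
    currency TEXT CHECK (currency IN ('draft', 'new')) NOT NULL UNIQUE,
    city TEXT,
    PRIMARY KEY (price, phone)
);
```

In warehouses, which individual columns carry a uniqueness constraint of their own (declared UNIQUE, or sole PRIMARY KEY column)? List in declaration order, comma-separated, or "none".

rating, warehouse_id, price, priority

- rating: declared UNIQUE → unique.
- email: no UNIQUE or single-column PK constraint.
- total: no UNIQUE or single-column PK constraint.
- warehouse_id: single-column PRIMARY KEY → unique.
- price: declared UNIQUE → unique.
- priority: declared UNIQUE → unique.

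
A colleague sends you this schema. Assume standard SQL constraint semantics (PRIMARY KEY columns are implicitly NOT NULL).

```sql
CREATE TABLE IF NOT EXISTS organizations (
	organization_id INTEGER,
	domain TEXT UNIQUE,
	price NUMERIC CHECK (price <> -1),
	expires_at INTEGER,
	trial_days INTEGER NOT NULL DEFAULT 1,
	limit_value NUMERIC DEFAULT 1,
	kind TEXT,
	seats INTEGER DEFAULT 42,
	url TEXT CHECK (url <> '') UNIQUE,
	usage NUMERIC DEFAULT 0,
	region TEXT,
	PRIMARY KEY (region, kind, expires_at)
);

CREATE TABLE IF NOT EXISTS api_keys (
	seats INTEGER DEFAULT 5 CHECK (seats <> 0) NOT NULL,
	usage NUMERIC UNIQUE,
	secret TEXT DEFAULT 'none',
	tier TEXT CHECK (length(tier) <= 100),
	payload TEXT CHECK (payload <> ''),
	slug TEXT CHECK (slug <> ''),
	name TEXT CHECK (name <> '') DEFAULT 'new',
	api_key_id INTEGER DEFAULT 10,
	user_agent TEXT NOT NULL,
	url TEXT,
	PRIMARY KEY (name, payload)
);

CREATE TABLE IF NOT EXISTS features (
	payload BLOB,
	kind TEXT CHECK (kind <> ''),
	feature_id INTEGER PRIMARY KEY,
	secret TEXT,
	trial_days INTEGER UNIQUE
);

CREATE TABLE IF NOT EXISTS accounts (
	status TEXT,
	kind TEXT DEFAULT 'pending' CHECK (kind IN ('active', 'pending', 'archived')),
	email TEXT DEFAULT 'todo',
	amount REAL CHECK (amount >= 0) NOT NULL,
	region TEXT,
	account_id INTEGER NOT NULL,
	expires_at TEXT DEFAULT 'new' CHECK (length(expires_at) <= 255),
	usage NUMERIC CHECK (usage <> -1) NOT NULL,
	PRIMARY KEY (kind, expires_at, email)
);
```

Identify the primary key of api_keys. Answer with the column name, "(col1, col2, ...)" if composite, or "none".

A table-level PRIMARY KEY clause names 2 columns: name, payload.
This is a composite key — the combination is unique, not each column individually.

(name, payload)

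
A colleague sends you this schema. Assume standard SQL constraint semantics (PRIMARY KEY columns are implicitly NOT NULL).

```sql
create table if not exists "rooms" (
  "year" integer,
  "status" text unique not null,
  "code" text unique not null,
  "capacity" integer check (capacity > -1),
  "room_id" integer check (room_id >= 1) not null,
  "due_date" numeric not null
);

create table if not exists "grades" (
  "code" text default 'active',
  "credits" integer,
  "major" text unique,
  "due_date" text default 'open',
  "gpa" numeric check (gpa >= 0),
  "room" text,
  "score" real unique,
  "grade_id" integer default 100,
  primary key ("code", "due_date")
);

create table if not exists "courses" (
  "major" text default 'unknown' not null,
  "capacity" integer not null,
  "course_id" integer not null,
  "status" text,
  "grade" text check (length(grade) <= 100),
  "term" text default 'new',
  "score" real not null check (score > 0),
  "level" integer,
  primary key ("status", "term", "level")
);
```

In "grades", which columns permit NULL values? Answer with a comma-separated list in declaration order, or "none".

credits, major, gpa, room, score, grade_id

- code: part of the PRIMARY KEY, which implies NOT NULL → not nullable.
- credits: no NOT NULL constraint applies → nullable.
- major: UNIQUE does not imply NOT NULL → nullable.
- due_date: part of the PRIMARY KEY, which implies NOT NULL → not nullable.
- gpa: CHECK does not forbid NULL (a CHECK constraint passes when its expression is NULL) → nullable.
- room: no NOT NULL constraint applies → nullable.
- score: UNIQUE does not imply NOT NULL → nullable.
- grade_id: DEFAULT only fills an omitted column; an explicit NULL is still allowed → nullable.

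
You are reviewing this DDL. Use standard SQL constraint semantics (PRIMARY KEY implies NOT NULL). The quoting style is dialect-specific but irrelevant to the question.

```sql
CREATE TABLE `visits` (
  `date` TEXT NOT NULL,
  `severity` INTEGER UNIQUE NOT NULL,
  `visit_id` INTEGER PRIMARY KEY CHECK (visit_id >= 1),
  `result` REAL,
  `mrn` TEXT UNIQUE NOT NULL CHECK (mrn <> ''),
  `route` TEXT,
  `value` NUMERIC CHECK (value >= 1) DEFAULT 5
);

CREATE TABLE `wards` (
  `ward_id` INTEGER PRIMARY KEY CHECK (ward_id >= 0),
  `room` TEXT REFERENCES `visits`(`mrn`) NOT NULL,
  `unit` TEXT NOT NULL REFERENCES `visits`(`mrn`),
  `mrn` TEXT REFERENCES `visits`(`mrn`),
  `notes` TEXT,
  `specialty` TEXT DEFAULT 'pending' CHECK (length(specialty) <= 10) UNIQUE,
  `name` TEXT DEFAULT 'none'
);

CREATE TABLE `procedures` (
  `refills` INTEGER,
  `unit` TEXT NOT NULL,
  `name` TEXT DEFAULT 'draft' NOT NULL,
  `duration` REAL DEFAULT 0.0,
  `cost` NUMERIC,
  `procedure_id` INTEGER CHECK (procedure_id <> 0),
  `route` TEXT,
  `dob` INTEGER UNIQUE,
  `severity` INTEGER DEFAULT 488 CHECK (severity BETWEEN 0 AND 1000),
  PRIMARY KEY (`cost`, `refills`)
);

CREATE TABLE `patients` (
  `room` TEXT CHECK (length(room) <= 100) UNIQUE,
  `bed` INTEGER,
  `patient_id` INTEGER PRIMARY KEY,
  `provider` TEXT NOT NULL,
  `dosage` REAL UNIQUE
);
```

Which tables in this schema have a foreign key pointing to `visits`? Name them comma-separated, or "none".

wards

- wards.room references visits(mrn).
- wards.unit references visits(mrn).
- wards.mrn references visits(mrn).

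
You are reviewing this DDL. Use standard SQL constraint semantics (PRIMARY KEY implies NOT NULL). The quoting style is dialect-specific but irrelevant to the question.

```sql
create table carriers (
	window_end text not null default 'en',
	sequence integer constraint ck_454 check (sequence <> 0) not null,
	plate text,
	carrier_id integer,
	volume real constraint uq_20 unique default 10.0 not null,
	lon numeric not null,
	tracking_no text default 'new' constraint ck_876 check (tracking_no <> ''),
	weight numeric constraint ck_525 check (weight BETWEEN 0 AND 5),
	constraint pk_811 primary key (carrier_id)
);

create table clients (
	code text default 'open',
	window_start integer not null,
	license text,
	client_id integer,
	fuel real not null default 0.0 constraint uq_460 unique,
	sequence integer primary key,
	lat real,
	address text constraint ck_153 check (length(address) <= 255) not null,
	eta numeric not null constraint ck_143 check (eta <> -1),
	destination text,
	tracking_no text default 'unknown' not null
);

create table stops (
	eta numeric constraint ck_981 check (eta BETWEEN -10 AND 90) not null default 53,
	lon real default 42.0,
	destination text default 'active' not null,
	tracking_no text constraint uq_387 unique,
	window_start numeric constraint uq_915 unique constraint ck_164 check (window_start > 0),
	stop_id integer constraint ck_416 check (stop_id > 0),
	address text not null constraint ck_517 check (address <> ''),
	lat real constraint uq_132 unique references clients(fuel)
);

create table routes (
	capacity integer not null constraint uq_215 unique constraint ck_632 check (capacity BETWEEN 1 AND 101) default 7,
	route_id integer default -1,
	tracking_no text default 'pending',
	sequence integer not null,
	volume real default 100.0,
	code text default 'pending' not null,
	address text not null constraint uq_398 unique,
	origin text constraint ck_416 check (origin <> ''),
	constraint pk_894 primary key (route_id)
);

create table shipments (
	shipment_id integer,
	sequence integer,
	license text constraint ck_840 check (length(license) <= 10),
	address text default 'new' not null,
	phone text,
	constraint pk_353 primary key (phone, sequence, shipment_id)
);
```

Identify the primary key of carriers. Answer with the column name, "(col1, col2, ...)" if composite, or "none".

carrier_id is declared PRIMARY KEY as a table-level PRIMARY KEY clause.

carrier_id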